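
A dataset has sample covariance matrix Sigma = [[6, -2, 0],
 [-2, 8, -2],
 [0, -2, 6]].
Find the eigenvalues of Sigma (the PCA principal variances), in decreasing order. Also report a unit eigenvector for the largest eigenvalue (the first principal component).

Step 1 — characteristic polynomial p(λ) = det(λI - Sigma) = λ³ - tr·λ² + c_1·λ - det, where tr = trace, c_1 = sum of the principal 2×2 minors, det = det(Sigma):
  tr = 6 + 8 + 6 = 20,
  c_1 = (6·8 - (-2)²) + (6·6 - (0)²) + (8·6 - (-2)²) = 44 + 36 + 44 = 124,
  det = 6·(8·6 - (-2)²) - (-2)·((-2)·6 - (-2)·(0)) + (0)·((-2)·(-2) - 8·(0)) = 6·(44) - (-2)·(-12) + (0)·(4) = 240.
  So p(λ) = λ³ - 20λ² + 124λ - 240.
Step 2 — look for an integer root (rational root theorem: any rational root is an integer divisor of 240). Testing λ = 4:
  p(4) = 64 - 320 + 496 - 240 = 0  ✓
  Dividing out (λ - 4): p(λ) = (λ - 4)(λ² - 16λ + 60).
Step 3 — remaining eigenvalues from the quadratic λ² - 16λ + 60 = 0:
  Δ = 16² - 4·60 = 256 - 240 = 16,  λ = (16 ± √16)/2 = (16 ± 4)/2 = 10 or 6.
  Sorted: λ_1 = 10,  λ_2 = 6,  λ_3 = 4  (check: sum = 20 = tr ✓).

Step 4 — unit eigenvector for λ_1 = 10: v spans the null space of (Sigma - λ_1 I), whose rows are
  r_1 = (-4, -2, 0),  r_2 = (-2, -2, -2),  r_3 = (0, -2, -4).
  v is orthogonal to every row, so take v ∝ r_1 × r_2 = ((-2)·(-2) - (0)·(-2), (0)·(-2) - (-4)·(-2), (-4)·(-2) - (-2)·(-2)) = (4, -8, 4).
  Rescale (divide by 4): u = (1, -2, 1).
  ||u|| = √((1)² + (-2)² + (1)²) = √(6) ≈ 2.4495,  v_1 = u/||u|| ≈ (0.4082, -0.8165, 0.4082) (||v_1|| = 1).

λ_1 = 10,  λ_2 = 6,  λ_3 = 4;  v_1 ≈ (0.4082, -0.8165, 0.4082)


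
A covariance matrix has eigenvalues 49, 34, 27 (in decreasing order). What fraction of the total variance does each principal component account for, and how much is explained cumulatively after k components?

Step 1 — total variance = trace(Sigma) = Σ λ_i = 49 + 34 + 27 = 110.

Step 2 — fraction explained by component i = λ_i / Σ λ:
  PC1: 49/110 = 0.4455
  PC2: 34/110 = 0.3091
  PC3: 27/110 = 0.2455

Step 3 — cumulative fraction after k components = (λ_1 + ... + λ_k) / Σ λ:
  k = 1: 49/110 = 0.4455
  k = 2: (49 + 34)/110 = 83/110 = 0.7545
  k = 3: (49 + 34 + 27)/110 = 110/110 = 1

Summary (fraction, with percent):

explained: PC1 0.4455 (44.55%), PC2 0.3091 (30.91%), PC3 0.2455 (24.55%);  cumulative: 0.4455, 0.7545, 1


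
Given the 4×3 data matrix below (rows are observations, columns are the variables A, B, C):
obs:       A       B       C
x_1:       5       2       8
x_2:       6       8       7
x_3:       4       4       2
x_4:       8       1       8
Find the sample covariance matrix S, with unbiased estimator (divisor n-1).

Step 1 — column means:
  mean(A) = (5 + 6 + 4 + 8) / 4 = 23/4 = 5.75
  mean(B) = (2 + 8 + 4 + 1) / 4 = 15/4 = 3.75
  mean(C) = (8 + 7 + 2 + 8) / 4 = 25/4 = 6.25

Step 2 — sample covariance S[i,j] = (1/(n-1)) · Σ_k (x_{k,i} - mean_i) · (x_{k,j} - mean_j), with n-1 = 3.
  S[A,A] = ((-0.75)·(-0.75) + (0.25)·(0.25) + (-1.75)·(-1.75) + (2.25)·(2.25)) / 3 = 8.75/3 = 2.9167
  S[A,B] = ((-0.75)·(-1.75) + (0.25)·(4.25) + (-1.75)·(0.25) + (2.25)·(-2.75)) / 3 = -4.25/3 = -1.4167
  S[A,C] = ((-0.75)·(1.75) + (0.25)·(0.75) + (-1.75)·(-4.25) + (2.25)·(1.75)) / 3 = 10.25/3 = 3.4167
  S[B,B] = ((-1.75)·(-1.75) + (4.25)·(4.25) + (0.25)·(0.25) + (-2.75)·(-2.75)) / 3 = 28.75/3 = 9.5833
  S[B,C] = ((-1.75)·(1.75) + (4.25)·(0.75) + (0.25)·(-4.25) + (-2.75)·(1.75)) / 3 = -5.75/3 = -1.9167
  S[C,C] = ((1.75)·(1.75) + (0.75)·(0.75) + (-4.25)·(-4.25) + (1.75)·(1.75)) / 3 = 24.75/3 = 8.25

S is symmetric (S[j,i] = S[i,j]). Assembling:

S = [[2.9167, -1.4167, 3.4167],
 [-1.4167, 9.5833, -1.9167],
 [3.4167, -1.9167, 8.25]]


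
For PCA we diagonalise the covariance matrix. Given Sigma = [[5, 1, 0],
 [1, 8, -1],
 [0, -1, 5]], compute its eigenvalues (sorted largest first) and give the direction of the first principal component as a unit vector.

Step 1 — characteristic polynomial p(λ) = det(λI - Sigma) = λ³ - tr·λ² + c_1·λ - det, where tr = trace, c_1 = sum of the principal 2×2 minors, det = det(Sigma):
  tr = 5 + 8 + 5 = 18,
  c_1 = (5·8 - (1)²) + (5·5 - (0)²) + (8·5 - (-1)²) = 39 + 25 + 39 = 103,
  det = 5·(8·5 - (-1)²) - (1)·((1)·5 - (-1)·(0)) + (0)·((1)·(-1) - 8·(0)) = 5·(39) - (1)·(5) + (0)·(-1) = 190.
  So p(λ) = λ³ - 18λ² + 103λ - 190.
Step 2 — look for an integer root (rational root theorem: any rational root is an integer divisor of 190). Testing λ = 5:
  p(5) = 125 - 450 + 515 - 190 = 0  ✓
  Dividing out (λ - 5): p(λ) = (λ - 5)(λ² - 13λ + 38).
Step 3 — remaining eigenvalues from the quadratic λ² - 13λ + 38 = 0:
  Δ = 13² - 4·38 = 169 - 152 = 17,  λ = (13 ± √17)/2 = (13 ± 4.1231)/2 ≈ 8.5616 or 4.4384.
  Sorted: λ_1 = 8.5616,  λ_2 = 5,  λ_3 = 4.4384  (check: sum = 18 = tr ✓).

Step 4 — unit eigenvector for λ_1 ≈ 8.5616: v spans the null space of (Sigma - λ_1 I), whose rows are
  r_1 = (-3.5616, 1, 0),  r_2 = (1, -0.5616, -1),  r_3 = (0, -1, -3.5616).
  v is orthogonal to every row, so take v ∝ r_1 × r_2 = ((1)·(-1) - (0)·(-0.5616), (0)·(1) - (-3.5616)·(-1), (-3.5616)·(-0.5616) - (1)·(1)) ≈ (-1, -3.5616, 1).
  Rescale (multiply by -1 so the first nonzero entry is positive): u = (1, 3.5616, -1).
  ||u|| = √((1)² + (3.5616)² + (-1)²) = √(14.6847) ≈ 3.8321,  v_1 = u/||u|| ≈ (0.261, 0.9294, -0.261) (||v_1|| = 1).

λ_1 = 8.5616,  λ_2 = 5,  λ_3 = 4.4384;  v_1 ≈ (0.261, 0.9294, -0.261)


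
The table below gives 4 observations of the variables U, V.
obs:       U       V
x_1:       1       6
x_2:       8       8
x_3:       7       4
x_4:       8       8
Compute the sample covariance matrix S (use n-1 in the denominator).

Step 1 — column means:
  mean(U) = (1 + 8 + 7 + 8) / 4 = 24/4 = 6
  mean(V) = (6 + 8 + 4 + 8) / 4 = 26/4 = 6.5

Step 2 — sample covariance S[i,j] = (1/(n-1)) · Σ_k (x_{k,i} - mean_i) · (x_{k,j} - mean_j), with n-1 = 3.
  S[U,U] = ((-5)·(-5) + (2)·(2) + (1)·(1) + (2)·(2)) / 3 = 34/3 = 11.3333
  S[U,V] = ((-5)·(-0.5) + (2)·(1.5) + (1)·(-2.5) + (2)·(1.5)) / 3 = 6/3 = 2
  S[V,V] = ((-0.5)·(-0.5) + (1.5)·(1.5) + (-2.5)·(-2.5) + (1.5)·(1.5)) / 3 = 11/3 = 3.6667

S is symmetric (S[j,i] = S[i,j]). Assembling:

S = [[11.3333, 2],
 [2, 3.6667]]


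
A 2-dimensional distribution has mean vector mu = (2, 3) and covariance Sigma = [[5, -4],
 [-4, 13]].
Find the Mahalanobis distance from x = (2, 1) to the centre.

Step 1 — centre the observation: (x - mu) = (0, -2).

Step 2 — invert Sigma. det(Sigma) = 5·13 - (-4)² = 49.
  Sigma^{-1} = (1/det) · [[d, -b], [-b, a]] = [[0.2653, 0.0816],
 [0.0816, 0.102]].

Step 3 — form the quadratic (x - mu)^T · Sigma^{-1} · (x - mu):
  Sigma^{-1} · (x - mu) = (-0.1633, -0.2041).
  (x - mu)^T · [Sigma^{-1} · (x - mu)] = (0)·(-0.1633) + (-2)·(-0.2041) = 0.4082.

Step 4 — take square root: d = √(0.4082) ≈ 0.6389.

d(x, mu) = √(0.4082) ≈ 0.6389


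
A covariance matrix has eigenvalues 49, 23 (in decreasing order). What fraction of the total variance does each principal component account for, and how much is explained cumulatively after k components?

Step 1 — total variance = trace(Sigma) = Σ λ_i = 49 + 23 = 72.

Step 2 — fraction explained by component i = λ_i / Σ λ:
  PC1: 49/72 = 0.6806
  PC2: 23/72 = 0.3194

Step 3 — cumulative fraction after k components = (λ_1 + ... + λ_k) / Σ λ:
  k = 1: 49/72 = 0.6806
  k = 2: (49 + 23)/72 = 72/72 = 1

Summary (fraction, with percent):

explained: PC1 0.6806 (68.06%), PC2 0.3194 (31.94%);  cumulative: 0.6806, 1


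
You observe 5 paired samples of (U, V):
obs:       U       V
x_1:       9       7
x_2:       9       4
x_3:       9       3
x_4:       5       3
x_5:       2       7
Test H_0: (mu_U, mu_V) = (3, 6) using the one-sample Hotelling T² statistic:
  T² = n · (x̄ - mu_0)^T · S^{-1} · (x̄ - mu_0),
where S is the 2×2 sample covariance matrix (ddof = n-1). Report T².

Step 1 — sample mean vector:
  mean(U) = (9 + 9 + 9 + 5 + 2) / 5 = 34/5 = 6.8
  mean(V) = (7 + 4 + 3 + 3 + 7) / 5 = 24/5 = 4.8
  x̄ = (6.8, 4.8),  deviation x̄ - mu_0 = (6.8, 4.8) - (3, 6) = (3.8, -1.2).

Step 2 — sample covariance matrix, S[i,j] = (1/(n-1)) · Σ_k (x_{k,i} - mean_i) · (x_{k,j} - mean_j), divisor n-1 = 4:
  S[U,U] = ((2.2)·(2.2) + (2.2)·(2.2) + (2.2)·(2.2) + (-1.8)·(-1.8) + (-4.8)·(-4.8)) / 4 = 40.8/4 = 10.2
  S[U,V] = ((2.2)·(2.2) + (2.2)·(-0.8) + (2.2)·(-1.8) + (-1.8)·(-1.8) + (-4.8)·(2.2)) / 4 = -8.2/4 = -2.05
  S[V,V] = ((2.2)·(2.2) + (-0.8)·(-0.8) + (-1.8)·(-1.8) + (-1.8)·(-1.8) + (2.2)·(2.2)) / 4 = 16.8/4 = 4.2
  S = [[10.2, -2.05],
 [-2.05, 4.2]].

Step 3 — invert S. det(S) = 10.2·4.2 - (-2.05)² = 38.6375.
  S^{-1} = (1/det) · [[d, -b], [-b, a]] = [[0.1087, 0.0531],
 [0.0531, 0.264]].

Step 4 — quadratic form (x̄ - mu_0)^T · S^{-1} · (x̄ - mu_0):
  S^{-1} · (x̄ - mu_0) = (0.3494, -0.1152),
  (x̄ - mu_0)^T · [...] = (3.8)·(0.3494) + (-1.2)·(-0.1152) = 1.4659.

Step 5 — scale by n: T² = 5 · 1.4659 = 7.3297.

T² ≈ 7.3297


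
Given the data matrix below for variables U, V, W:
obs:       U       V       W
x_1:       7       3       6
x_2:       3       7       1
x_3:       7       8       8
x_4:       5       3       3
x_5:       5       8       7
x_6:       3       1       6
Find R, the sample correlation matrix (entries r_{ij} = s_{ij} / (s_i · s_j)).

Step 1 — column means:
  mean(U) = (7 + 3 + 7 + 5 + 5 + 3) / 6 = 30/6 = 5
  mean(V) = (3 + 7 + 8 + 3 + 8 + 1) / 6 = 30/6 = 5
  mean(W) = (6 + 1 + 8 + 3 + 7 + 6) / 6 = 31/6 = 5.1667

Step 2 — sample variances and covariances s[i,j] = (1/(n-1)) · Σ_k (x_{k,i} - mean_i) · (x_{k,j} - mean_j), with n-1 = 5:
  s[U,U] = ((2)·(2) + (-2)·(-2) + (2)·(2) + (0)·(0) + (0)·(0) + (-2)·(-2)) / 5 = 16/5 = 3.2
  s[U,V] = ((2)·(-2) + (-2)·(2) + (2)·(3) + (0)·(-2) + (0)·(3) + (-2)·(-4)) / 5 = 6/5 = 1.2
  s[U,W] = ((2)·(0.8333) + (-2)·(-4.1667) + (2)·(2.8333) + (0)·(-2.1667) + (0)·(1.8333) + (-2)·(0.8333)) / 5 = 14/5 = 2.8
  s[V,V] = ((-2)·(-2) + (2)·(2) + (3)·(3) + (-2)·(-2) + (3)·(3) + (-4)·(-4)) / 5 = 46/5 = 9.2
  s[V,W] = ((-2)·(0.8333) + (2)·(-4.1667) + (3)·(2.8333) + (-2)·(-2.1667) + (3)·(1.8333) + (-4)·(0.8333)) / 5 = 5/5 = 1
  s[W,W] = ((0.8333)·(0.8333) + (-4.1667)·(-4.1667) + (2.8333)·(2.8333) + (-2.1667)·(-2.1667) + (1.8333)·(1.8333) + (0.8333)·(0.8333)) / 5 = 34.8333/5 = 6.9667
  Sample standard deviations s_i = √(s[i,i]):
  s(U) = √(3.2) = 1.7889
  s(V) = √(9.2) = 3.0332
  s(W) = √(6.9667) = 2.6394

Step 3 — r_{ij} = s_{ij} / (s_i · s_j):
  r[U,U] = 1 (diagonal).
  r[U,V] = 1.2 / (1.7889 · 3.0332) = 1.2 / 5.4259 = 0.2212
  r[U,W] = 2.8 / (1.7889 · 2.6394) = 2.8 / 4.7216 = 0.593
  r[V,V] = 1 (diagonal).
  r[V,W] = 1 / (3.0332 · 2.6394) = 1 / 8.0058 = 0.1249
  r[W,W] = 1 (diagonal).

R is symmetric with unit diagonal. Assembling:

R = [[1, 0.2212, 0.593],
 [0.2212, 1, 0.1249],
 [0.593, 0.1249, 1]]


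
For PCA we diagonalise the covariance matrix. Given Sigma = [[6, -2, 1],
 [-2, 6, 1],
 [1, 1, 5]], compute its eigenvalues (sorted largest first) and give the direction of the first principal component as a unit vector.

Step 1 — characteristic polynomial p(λ) = det(λI - Sigma) = λ³ - tr·λ² + c_1·λ - det, where tr = trace, c_1 = sum of the principal 2×2 minors, det = det(Sigma):
  tr = 6 + 6 + 5 = 17,
  c_1 = (6·6 - (-2)²) + (6·5 - (1)²) + (6·5 - (1)²) = 32 + 29 + 29 = 90,
  det = 6·(6·5 - (1)²) - (-2)·((-2)·5 - (1)·(1)) + (1)·((-2)·(1) - 6·(1)) = 6·(29) - (-2)·(-11) + (1)·(-8) = 144.
  So p(λ) = λ³ - 17λ² + 90λ - 144.
Step 2 — look for an integer root (rational root theorem: any rational root is an integer divisor of 144). Testing λ = 3:
  p(3) = 27 - 153 + 270 - 144 = 0  ✓
  Dividing out (λ - 3): p(λ) = (λ - 3)(λ² - 14λ + 48).
Step 3 — remaining eigenvalues from the quadratic λ² - 14λ + 48 = 0:
  Δ = 14² - 4·48 = 196 - 192 = 4,  λ = (14 ± √4)/2 = (14 ± 2)/2 = 8 or 6.
  Sorted: λ_1 = 8,  λ_2 = 6,  λ_3 = 3  (check: sum = 17 = tr ✓).

Step 4 — unit eigenvector for λ_1 = 8: v spans the null space of (Sigma - λ_1 I), whose rows are
  r_1 = (-2, -2, 1),  r_2 = (-2, -2, 1),  r_3 = (1, 1, -3).
  v is orthogonal to every row, so take v ∝ r_1 × r_3 = ((-2)·(-3) - (1)·(1), (1)·(1) - (-2)·(-3), (-2)·(1) - (-2)·(1)) = (5, -5, 0).
  Rescale (divide by 5): u = (1, -1, 0).
  ||u|| = √((1)² + (-1)² + (0)²) = √(2) ≈ 1.4142,  v_1 = u/||u|| ≈ (0.7071, -0.7071, 0) (||v_1|| = 1).

λ_1 = 8,  λ_2 = 6,  λ_3 = 3;  v_1 ≈ (0.7071, -0.7071, 0)


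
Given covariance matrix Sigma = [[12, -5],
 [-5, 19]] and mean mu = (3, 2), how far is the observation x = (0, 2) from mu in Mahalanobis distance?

Step 1 — centre the observation: (x - mu) = (-3, 0).

Step 2 — invert Sigma. det(Sigma) = 12·19 - (-5)² = 203.
  Sigma^{-1} = (1/det) · [[d, -b], [-b, a]] = [[0.0936, 0.0246],
 [0.0246, 0.0591]].

Step 3 — form the quadratic (x - mu)^T · Sigma^{-1} · (x - mu):
  Sigma^{-1} · (x - mu) = (-0.2808, -0.0739).
  (x - mu)^T · [Sigma^{-1} · (x - mu)] = (-3)·(-0.2808) + (0)·(-0.0739) = 0.8424.

Step 4 — take square root: d = √(0.8424) ≈ 0.9178.

d(x, mu) = √(0.8424) ≈ 0.9178


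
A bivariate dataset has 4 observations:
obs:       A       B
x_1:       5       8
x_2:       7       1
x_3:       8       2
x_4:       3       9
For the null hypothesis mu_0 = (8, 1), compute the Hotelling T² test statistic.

Step 1 — sample mean vector:
  mean(A) = (5 + 7 + 8 + 3) / 4 = 23/4 = 5.75
  mean(B) = (8 + 1 + 2 + 9) / 4 = 20/4 = 5
  x̄ = (5.75, 5),  deviation x̄ - mu_0 = (5.75, 5) - (8, 1) = (-2.25, 4).

Step 2 — sample covariance matrix, S[i,j] = (1/(n-1)) · Σ_k (x_{k,i} - mean_i) · (x_{k,j} - mean_j), divisor n-1 = 3:
  S[A,A] = ((-0.75)·(-0.75) + (1.25)·(1.25) + (2.25)·(2.25) + (-2.75)·(-2.75)) / 3 = 14.75/3 = 4.9167
  S[A,B] = ((-0.75)·(3) + (1.25)·(-4) + (2.25)·(-3) + (-2.75)·(4)) / 3 = -25/3 = -8.3333
  S[B,B] = ((3)·(3) + (-4)·(-4) + (-3)·(-3) + (4)·(4)) / 3 = 50/3 = 16.6667
  S = [[4.9167, -8.3333],
 [-8.3333, 16.6667]].

Step 3 — invert S. det(S) = 4.9167·16.6667 - (-8.3333)² = 12.5.
  S^{-1} = (1/det) · [[d, -b], [-b, a]] = [[1.3333, 0.6667],
 [0.6667, 0.3933]].

Step 4 — quadratic form (x̄ - mu_0)^T · S^{-1} · (x̄ - mu_0):
  S^{-1} · (x̄ - mu_0) = (-0.3333, 0.0733),
  (x̄ - mu_0)^T · [...] = (-2.25)·(-0.3333) + (4)·(0.0733) = 1.0433.

Step 5 — scale by n: T² = 4 · 1.0433 = 4.1733.

T² ≈ 4.1733


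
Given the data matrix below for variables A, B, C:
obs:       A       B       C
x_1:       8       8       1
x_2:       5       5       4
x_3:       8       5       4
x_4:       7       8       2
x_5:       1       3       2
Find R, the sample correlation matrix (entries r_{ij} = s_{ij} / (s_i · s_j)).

Step 1 — column means:
  mean(A) = (8 + 5 + 8 + 7 + 1) / 5 = 29/5 = 5.8
  mean(B) = (8 + 5 + 5 + 8 + 3) / 5 = 29/5 = 5.8
  mean(C) = (1 + 4 + 4 + 2 + 2) / 5 = 13/5 = 2.6

Step 2 — sample variances and covariances s[i,j] = (1/(n-1)) · Σ_k (x_{k,i} - mean_i) · (x_{k,j} - mean_j), with n-1 = 4:
  s[A,A] = ((2.2)·(2.2) + (-0.8)·(-0.8) + (2.2)·(2.2) + (1.2)·(1.2) + (-4.8)·(-4.8)) / 4 = 34.8/4 = 8.7
  s[A,B] = ((2.2)·(2.2) + (-0.8)·(-0.8) + (2.2)·(-0.8) + (1.2)·(2.2) + (-4.8)·(-2.8)) / 4 = 19.8/4 = 4.95
  s[A,C] = ((2.2)·(-1.6) + (-0.8)·(1.4) + (2.2)·(1.4) + (1.2)·(-0.6) + (-4.8)·(-0.6)) / 4 = 0.6/4 = 0.15
  s[B,B] = ((2.2)·(2.2) + (-0.8)·(-0.8) + (-0.8)·(-0.8) + (2.2)·(2.2) + (-2.8)·(-2.8)) / 4 = 18.8/4 = 4.7
  s[B,C] = ((2.2)·(-1.6) + (-0.8)·(1.4) + (-0.8)·(1.4) + (2.2)·(-0.6) + (-2.8)·(-0.6)) / 4 = -5.4/4 = -1.35
  s[C,C] = ((-1.6)·(-1.6) + (1.4)·(1.4) + (1.4)·(1.4) + (-0.6)·(-0.6) + (-0.6)·(-0.6)) / 4 = 7.2/4 = 1.8
  Sample standard deviations s_i = √(s[i,i]):
  s(A) = √(8.7) = 2.9496
  s(B) = √(4.7) = 2.1679
  s(C) = √(1.8) = 1.3416

Step 3 — r_{ij} = s_{ij} / (s_i · s_j):
  r[A,A] = 1 (diagonal).
  r[A,B] = 4.95 / (2.9496 · 2.1679) = 4.95 / 6.3945 = 0.7741
  r[A,C] = 0.15 / (2.9496 · 1.3416) = 0.15 / 3.9573 = 0.0379
  r[B,B] = 1 (diagonal).
  r[B,C] = -1.35 / (2.1679 · 1.3416) = -1.35 / 2.9086 = -0.4641
  r[C,C] = 1 (diagonal).

R is symmetric with unit diagonal. Assembling:

R = [[1, 0.7741, 0.0379],
 [0.7741, 1, -0.4641],
 [0.0379, -0.4641, 1]]


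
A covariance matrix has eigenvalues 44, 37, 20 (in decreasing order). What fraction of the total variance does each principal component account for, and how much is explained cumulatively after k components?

Step 1 — total variance = trace(Sigma) = Σ λ_i = 44 + 37 + 20 = 101.

Step 2 — fraction explained by component i = λ_i / Σ λ:
  PC1: 44/101 = 0.4356
  PC2: 37/101 = 0.3663
  PC3: 20/101 = 0.198

Step 3 — cumulative fraction after k components = (λ_1 + ... + λ_k) / Σ λ:
  k = 1: 44/101 = 0.4356
  k = 2: (44 + 37)/101 = 81/101 = 0.802
  k = 3: (44 + 37 + 20)/101 = 101/101 = 1

Summary (fraction, with percent):

explained: PC1 0.4356 (43.56%), PC2 0.3663 (36.63%), PC3 0.198 (19.8%);  cumulative: 0.4356, 0.802, 1


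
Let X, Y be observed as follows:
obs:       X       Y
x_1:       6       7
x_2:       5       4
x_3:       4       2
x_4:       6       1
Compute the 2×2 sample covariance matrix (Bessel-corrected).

Step 1 — column means:
  mean(X) = (6 + 5 + 4 + 6) / 4 = 21/4 = 5.25
  mean(Y) = (7 + 4 + 2 + 1) / 4 = 14/4 = 3.5

Step 2 — sample covariance S[i,j] = (1/(n-1)) · Σ_k (x_{k,i} - mean_i) · (x_{k,j} - mean_j), with n-1 = 3.
  S[X,X] = ((0.75)·(0.75) + (-0.25)·(-0.25) + (-1.25)·(-1.25) + (0.75)·(0.75)) / 3 = 2.75/3 = 0.9167
  S[X,Y] = ((0.75)·(3.5) + (-0.25)·(0.5) + (-1.25)·(-1.5) + (0.75)·(-2.5)) / 3 = 2.5/3 = 0.8333
  S[Y,Y] = ((3.5)·(3.5) + (0.5)·(0.5) + (-1.5)·(-1.5) + (-2.5)·(-2.5)) / 3 = 21/3 = 7

S is symmetric (S[j,i] = S[i,j]). Assembling:

S = [[0.9167, 0.8333],
 [0.8333, 7]]


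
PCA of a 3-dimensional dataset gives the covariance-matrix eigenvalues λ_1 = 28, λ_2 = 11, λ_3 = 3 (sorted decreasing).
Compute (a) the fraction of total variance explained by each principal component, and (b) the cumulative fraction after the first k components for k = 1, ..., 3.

Step 1 — total variance = trace(Sigma) = Σ λ_i = 28 + 11 + 3 = 42.

Step 2 — fraction explained by component i = λ_i / Σ λ:
  PC1: 28/42 = 0.6667
  PC2: 11/42 = 0.2619
  PC3: 3/42 = 0.0714

Step 3 — cumulative fraction after k components = (λ_1 + ... + λ_k) / Σ λ:
  k = 1: 28/42 = 0.6667
  k = 2: (28 + 11)/42 = 39/42 = 0.9286
  k = 3: (28 + 11 + 3)/42 = 42/42 = 1

Summary (fraction, with percent):

explained: PC1 0.6667 (66.67%), PC2 0.2619 (26.19%), PC3 0.0714 (7.14%);  cumulative: 0.6667, 0.9286, 1


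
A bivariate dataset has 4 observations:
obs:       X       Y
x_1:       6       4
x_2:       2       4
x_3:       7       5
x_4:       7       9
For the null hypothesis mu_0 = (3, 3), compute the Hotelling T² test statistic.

Step 1 — sample mean vector:
  mean(X) = (6 + 2 + 7 + 7) / 4 = 22/4 = 5.5
  mean(Y) = (4 + 4 + 5 + 9) / 4 = 22/4 = 5.5
  x̄ = (5.5, 5.5),  deviation x̄ - mu_0 = (5.5, 5.5) - (3, 3) = (2.5, 2.5).

Step 2 — sample covariance matrix, S[i,j] = (1/(n-1)) · Σ_k (x_{k,i} - mean_i) · (x_{k,j} - mean_j), divisor n-1 = 3:
  S[X,X] = ((0.5)·(0.5) + (-3.5)·(-3.5) + (1.5)·(1.5) + (1.5)·(1.5)) / 3 = 17/3 = 5.6667
  S[X,Y] = ((0.5)·(-1.5) + (-3.5)·(-1.5) + (1.5)·(-0.5) + (1.5)·(3.5)) / 3 = 9/3 = 3
  S[Y,Y] = ((-1.5)·(-1.5) + (-1.5)·(-1.5) + (-0.5)·(-0.5) + (3.5)·(3.5)) / 3 = 17/3 = 5.6667
  S = [[5.6667, 3],
 [3, 5.6667]].

Step 3 — invert S. det(S) = 5.6667·5.6667 - (3)² = 23.1111.
  S^{-1} = (1/det) · [[d, -b], [-b, a]] = [[0.2452, -0.1298],
 [-0.1298, 0.2452]].

Step 4 — quadratic form (x̄ - mu_0)^T · S^{-1} · (x̄ - mu_0):
  S^{-1} · (x̄ - mu_0) = (0.2885, 0.2885),
  (x̄ - mu_0)^T · [...] = (2.5)·(0.2885) + (2.5)·(0.2885) = 1.4423.

Step 5 — scale by n: T² = 4 · 1.4423 = 5.7692.

T² ≈ 5.7692


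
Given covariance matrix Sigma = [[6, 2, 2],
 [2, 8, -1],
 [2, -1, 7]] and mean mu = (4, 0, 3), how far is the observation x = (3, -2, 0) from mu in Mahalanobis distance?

Step 1 — centre the observation: (x - mu) = (-1, -2, -3).

Step 2 — invert Sigma (cofactor / det for 3×3, or solve directly):
  Sigma^{-1} = [[0.2099, -0.0611, -0.0687],
 [-0.0611, 0.145, 0.0382],
 [-0.0687, 0.0382, 0.1679]].

Step 3 — form the quadratic (x - mu)^T · Sigma^{-1} · (x - mu):
  Sigma^{-1} · (x - mu) = (0.1183, -0.3435, -0.5115).
  (x - mu)^T · [Sigma^{-1} · (x - mu)] = (-1)·(0.1183) + (-2)·(-0.3435) + (-3)·(-0.5115) = 2.1031.

Step 4 — take square root: d = √(2.1031) ≈ 1.4502.

d(x, mu) = √(2.1031) ≈ 1.4502


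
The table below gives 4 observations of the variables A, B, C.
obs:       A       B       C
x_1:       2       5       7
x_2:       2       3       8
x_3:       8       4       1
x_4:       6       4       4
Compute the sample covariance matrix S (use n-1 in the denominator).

Step 1 — column means:
  mean(A) = (2 + 2 + 8 + 6) / 4 = 18/4 = 4.5
  mean(B) = (5 + 3 + 4 + 4) / 4 = 16/4 = 4
  mean(C) = (7 + 8 + 1 + 4) / 4 = 20/4 = 5

Step 2 — sample covariance S[i,j] = (1/(n-1)) · Σ_k (x_{k,i} - mean_i) · (x_{k,j} - mean_j), with n-1 = 3.
  S[A,A] = ((-2.5)·(-2.5) + (-2.5)·(-2.5) + (3.5)·(3.5) + (1.5)·(1.5)) / 3 = 27/3 = 9
  S[A,B] = ((-2.5)·(1) + (-2.5)·(-1) + (3.5)·(0) + (1.5)·(0)) / 3 = 0/3 = 0
  S[A,C] = ((-2.5)·(2) + (-2.5)·(3) + (3.5)·(-4) + (1.5)·(-1)) / 3 = -28/3 = -9.3333
  S[B,B] = ((1)·(1) + (-1)·(-1) + (0)·(0) + (0)·(0)) / 3 = 2/3 = 0.6667
  S[B,C] = ((1)·(2) + (-1)·(3) + (0)·(-4) + (0)·(-1)) / 3 = -1/3 = -0.3333
  S[C,C] = ((2)·(2) + (3)·(3) + (-4)·(-4) + (-1)·(-1)) / 3 = 30/3 = 10

S is symmetric (S[j,i] = S[i,j]). Assembling:

S = [[9, 0, -9.3333],
 [0, 0.6667, -0.3333],
 [-9.3333, -0.3333, 10]]


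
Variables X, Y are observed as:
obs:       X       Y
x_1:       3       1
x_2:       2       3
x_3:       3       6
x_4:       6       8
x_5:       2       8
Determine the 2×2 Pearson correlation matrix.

Step 1 — column means:
  mean(X) = (3 + 2 + 3 + 6 + 2) / 5 = 16/5 = 3.2
  mean(Y) = (1 + 3 + 6 + 8 + 8) / 5 = 26/5 = 5.2

Step 2 — sample variances and covariances s[i,j] = (1/(n-1)) · Σ_k (x_{k,i} - mean_i) · (x_{k,j} - mean_j), with n-1 = 4:
  s[X,X] = ((-0.2)·(-0.2) + (-1.2)·(-1.2) + (-0.2)·(-0.2) + (2.8)·(2.8) + (-1.2)·(-1.2)) / 4 = 10.8/4 = 2.7
  s[X,Y] = ((-0.2)·(-4.2) + (-1.2)·(-2.2) + (-0.2)·(0.8) + (2.8)·(2.8) + (-1.2)·(2.8)) / 4 = 7.8/4 = 1.95
  s[Y,Y] = ((-4.2)·(-4.2) + (-2.2)·(-2.2) + (0.8)·(0.8) + (2.8)·(2.8) + (2.8)·(2.8)) / 4 = 38.8/4 = 9.7
  Sample standard deviations s_i = √(s[i,i]):
  s(X) = √(2.7) = 1.6432
  s(Y) = √(9.7) = 3.1145

Step 3 — r_{ij} = s_{ij} / (s_i · s_j):
  r[X,X] = 1 (diagonal).
  r[X,Y] = 1.95 / (1.6432 · 3.1145) = 1.95 / 5.1176 = 0.381
  r[Y,Y] = 1 (diagonal).

R is symmetric with unit diagonal. Assembling:

R = [[1, 0.381],
 [0.381, 1]]


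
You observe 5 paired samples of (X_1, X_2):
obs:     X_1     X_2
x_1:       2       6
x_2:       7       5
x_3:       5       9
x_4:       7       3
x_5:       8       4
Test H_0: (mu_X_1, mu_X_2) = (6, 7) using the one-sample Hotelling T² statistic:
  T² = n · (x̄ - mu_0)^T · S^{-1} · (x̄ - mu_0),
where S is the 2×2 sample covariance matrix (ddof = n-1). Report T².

Step 1 — sample mean vector:
  mean(X_1) = (2 + 7 + 5 + 7 + 8) / 5 = 29/5 = 5.8
  mean(X_2) = (6 + 5 + 9 + 3 + 4) / 5 = 27/5 = 5.4
  x̄ = (5.8, 5.4),  deviation x̄ - mu_0 = (5.8, 5.4) - (6, 7) = (-0.2, -1.6).

Step 2 — sample covariance matrix, S[i,j] = (1/(n-1)) · Σ_k (x_{k,i} - mean_i) · (x_{k,j} - mean_j), divisor n-1 = 4:
  S[X_1,X_1] = ((-3.8)·(-3.8) + (1.2)·(1.2) + (-0.8)·(-0.8) + (1.2)·(1.2) + (2.2)·(2.2)) / 4 = 22.8/4 = 5.7
  S[X_1,X_2] = ((-3.8)·(0.6) + (1.2)·(-0.4) + (-0.8)·(3.6) + (1.2)·(-2.4) + (2.2)·(-1.4)) / 4 = -11.6/4 = -2.9
  S[X_2,X_2] = ((0.6)·(0.6) + (-0.4)·(-0.4) + (3.6)·(3.6) + (-2.4)·(-2.4) + (-1.4)·(-1.4)) / 4 = 21.2/4 = 5.3
  S = [[5.7, -2.9],
 [-2.9, 5.3]].

Step 3 — invert S. det(S) = 5.7·5.3 - (-2.9)² = 21.8.
  S^{-1} = (1/det) · [[d, -b], [-b, a]] = [[0.2431, 0.133],
 [0.133, 0.2615]].

Step 4 — quadratic form (x̄ - mu_0)^T · S^{-1} · (x̄ - mu_0):
  S^{-1} · (x̄ - mu_0) = (-0.2615, -0.445),
  (x̄ - mu_0)^T · [...] = (-0.2)·(-0.2615) + (-1.6)·(-0.445) = 0.7642.

Step 5 — scale by n: T² = 5 · 0.7642 = 3.8211.

T² ≈ 3.8211


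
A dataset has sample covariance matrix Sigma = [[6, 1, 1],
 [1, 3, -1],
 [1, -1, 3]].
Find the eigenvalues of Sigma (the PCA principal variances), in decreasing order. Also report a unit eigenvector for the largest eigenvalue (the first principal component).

Step 1 — characteristic polynomial p(λ) = det(λI - Sigma) = λ³ - tr·λ² + c_1·λ - det, where tr = trace, c_1 = sum of the principal 2×2 minors, det = det(Sigma):
  tr = 6 + 3 + 3 = 12,
  c_1 = (6·3 - (1)²) + (6·3 - (1)²) + (3·3 - (-1)²) = 17 + 17 + 8 = 42,
  det = 6·(3·3 - (-1)²) - (1)·((1)·3 - (-1)·(1)) + (1)·((1)·(-1) - 3·(1)) = 6·(8) - (1)·(4) + (1)·(-4) = 40.
  So p(λ) = λ³ - 12λ² + 42λ - 40.
Step 2 — look for an integer root (rational root theorem: any rational root is an integer divisor of 40). Testing λ = 4:
  p(4) = 64 - 192 + 168 - 40 = 0  ✓
  Dividing out (λ - 4): p(λ) = (λ - 4)(λ² - 8λ + 10).
Step 3 — remaining eigenvalues from the quadratic λ² - 8λ + 10 = 0:
  Δ = 8² - 4·10 = 64 - 40 = 24,  λ = (8 ± √24)/2 = (8 ± 4.899)/2 ≈ 6.4495 or 1.5505.
  Sorted: λ_1 = 6.4495,  λ_2 = 4,  λ_3 = 1.5505  (check: sum = 12 = tr ✓).

Step 4 — unit eigenvector for λ_1 ≈ 6.4495: v spans the null space of (Sigma - λ_1 I), whose rows are
  r_1 = (-0.4495, 1, 1),  r_2 = (1, -3.4495, -1),  r_3 = (1, -1, -3.4495).
  v is orthogonal to every row, so take v ∝ r_1 × r_2 = ((1)·(-1) - (1)·(-3.4495), (1)·(1) - (-0.4495)·(-1), (-0.4495)·(-3.4495) - (1)·(1)) ≈ (2.4495, 0.5505, 0.5505).
  Let u = (2.4495, 0.5505, 0.5505).
  ||u|| = √((2.4495)² + (0.5505)² + (0.5505)²) = √(6.6061) ≈ 2.5702,  v_1 = u/||u|| ≈ (0.953, 0.2142, 0.2142) (||v_1|| = 1).

λ_1 = 6.4495,  λ_2 = 4,  λ_3 = 1.5505;  v_1 ≈ (0.953, 0.2142, 0.2142)


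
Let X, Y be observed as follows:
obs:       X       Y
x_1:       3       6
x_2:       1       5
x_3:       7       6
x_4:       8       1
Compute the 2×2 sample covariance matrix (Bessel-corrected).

Step 1 — column means:
  mean(X) = (3 + 1 + 7 + 8) / 4 = 19/4 = 4.75
  mean(Y) = (6 + 5 + 6 + 1) / 4 = 18/4 = 4.5

Step 2 — sample covariance S[i,j] = (1/(n-1)) · Σ_k (x_{k,i} - mean_i) · (x_{k,j} - mean_j), with n-1 = 3.
  S[X,X] = ((-1.75)·(-1.75) + (-3.75)·(-3.75) + (2.25)·(2.25) + (3.25)·(3.25)) / 3 = 32.75/3 = 10.9167
  S[X,Y] = ((-1.75)·(1.5) + (-3.75)·(0.5) + (2.25)·(1.5) + (3.25)·(-3.5)) / 3 = -12.5/3 = -4.1667
  S[Y,Y] = ((1.5)·(1.5) + (0.5)·(0.5) + (1.5)·(1.5) + (-3.5)·(-3.5)) / 3 = 17/3 = 5.6667

S is symmetric (S[j,i] = S[i,j]). Assembling:

S = [[10.9167, -4.1667],
 [-4.1667, 5.6667]]


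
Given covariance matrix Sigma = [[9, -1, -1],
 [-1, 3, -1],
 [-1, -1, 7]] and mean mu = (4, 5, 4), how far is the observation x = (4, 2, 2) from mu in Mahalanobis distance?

Step 1 — centre the observation: (x - mu) = (0, -3, -2).

Step 2 — invert Sigma (cofactor / det for 3×3, or solve directly):
  Sigma^{-1} = [[0.119, 0.0476, 0.0238],
 [0.0476, 0.369, 0.0595],
 [0.0238, 0.0595, 0.1548]].

Step 3 — form the quadratic (x - mu)^T · Sigma^{-1} · (x - mu):
  Sigma^{-1} · (x - mu) = (-0.1905, -1.2262, -0.4881).
  (x - mu)^T · [Sigma^{-1} · (x - mu)] = (0)·(-0.1905) + (-3)·(-1.2262) + (-2)·(-0.4881) = 4.6548.

Step 4 — take square root: d = √(4.6548) ≈ 2.1575.

d(x, mu) = √(4.6548) ≈ 2.1575


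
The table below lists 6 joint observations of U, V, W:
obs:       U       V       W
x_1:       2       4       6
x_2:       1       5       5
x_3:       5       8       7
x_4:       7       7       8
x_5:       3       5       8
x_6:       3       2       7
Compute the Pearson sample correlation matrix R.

Step 1 — column means:
  mean(U) = (2 + 1 + 5 + 7 + 3 + 3) / 6 = 21/6 = 3.5
  mean(V) = (4 + 5 + 8 + 7 + 5 + 2) / 6 = 31/6 = 5.1667
  mean(W) = (6 + 5 + 7 + 8 + 8 + 7) / 6 = 41/6 = 6.8333

Step 2 — sample variances and covariances s[i,j] = (1/(n-1)) · Σ_k (x_{k,i} - mean_i) · (x_{k,j} - mean_j), with n-1 = 5:
  s[U,U] = ((-1.5)·(-1.5) + (-2.5)·(-2.5) + (1.5)·(1.5) + (3.5)·(3.5) + (-0.5)·(-0.5) + (-0.5)·(-0.5)) / 5 = 23.5/5 = 4.7
  s[U,V] = ((-1.5)·(-1.1667) + (-2.5)·(-0.1667) + (1.5)·(2.8333) + (3.5)·(1.8333) + (-0.5)·(-0.1667) + (-0.5)·(-3.1667)) / 5 = 14.5/5 = 2.9
  s[U,W] = ((-1.5)·(-0.8333) + (-2.5)·(-1.8333) + (1.5)·(0.1667) + (3.5)·(1.1667) + (-0.5)·(1.1667) + (-0.5)·(0.1667)) / 5 = 9.5/5 = 1.9
  s[V,V] = ((-1.1667)·(-1.1667) + (-0.1667)·(-0.1667) + (2.8333)·(2.8333) + (1.8333)·(1.8333) + (-0.1667)·(-0.1667) + (-3.1667)·(-3.1667)) / 5 = 22.8333/5 = 4.5667
  s[V,W] = ((-1.1667)·(-0.8333) + (-0.1667)·(-1.8333) + (2.8333)·(0.1667) + (1.8333)·(1.1667) + (-0.1667)·(1.1667) + (-3.1667)·(0.1667)) / 5 = 3.1667/5 = 0.6333
  s[W,W] = ((-0.8333)·(-0.8333) + (-1.8333)·(-1.8333) + (0.1667)·(0.1667) + (1.1667)·(1.1667) + (1.1667)·(1.1667) + (0.1667)·(0.1667)) / 5 = 6.8333/5 = 1.3667
  Sample standard deviations s_i = √(s[i,i]):
  s(U) = √(4.7) = 2.1679
  s(V) = √(4.5667) = 2.137
  s(W) = √(1.3667) = 1.169

Step 3 — r_{ij} = s_{ij} / (s_i · s_j):
  r[U,U] = 1 (diagonal).
  r[U,V] = 2.9 / (2.1679 · 2.137) = 2.9 / 4.6329 = 0.626
  r[U,W] = 1.9 / (2.1679 · 1.169) = 1.9 / 2.5344 = 0.7497
  r[V,V] = 1 (diagonal).
  r[V,W] = 0.6333 / (2.137 · 1.169) = 0.6333 / 2.4982 = 0.2535
  r[W,W] = 1 (diagonal).

R is symmetric with unit diagonal. Assembling:

R = [[1, 0.626, 0.7497],
 [0.626, 1, 0.2535],
 [0.7497, 0.2535, 1]]


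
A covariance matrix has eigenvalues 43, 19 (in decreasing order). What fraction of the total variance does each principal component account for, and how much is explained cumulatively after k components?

Step 1 — total variance = trace(Sigma) = Σ λ_i = 43 + 19 = 62.

Step 2 — fraction explained by component i = λ_i / Σ λ:
  PC1: 43/62 = 0.6935
  PC2: 19/62 = 0.3065

Step 3 — cumulative fraction after k components = (λ_1 + ... + λ_k) / Σ λ:
  k = 1: 43/62 = 0.6935
  k = 2: (43 + 19)/62 = 62/62 = 1

Summary (fraction, with percent):

explained: PC1 0.6935 (69.35%), PC2 0.3065 (30.65%);  cumulative: 0.6935, 1


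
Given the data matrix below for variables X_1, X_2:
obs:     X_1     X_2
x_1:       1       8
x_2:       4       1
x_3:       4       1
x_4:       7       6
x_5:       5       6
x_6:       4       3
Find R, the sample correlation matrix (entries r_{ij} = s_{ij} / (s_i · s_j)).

Step 1 — column means:
  mean(X_1) = (1 + 4 + 4 + 7 + 5 + 4) / 6 = 25/6 = 4.1667
  mean(X_2) = (8 + 1 + 1 + 6 + 6 + 3) / 6 = 25/6 = 4.1667

Step 2 — sample variances and covariances s[i,j] = (1/(n-1)) · Σ_k (x_{k,i} - mean_i) · (x_{k,j} - mean_j), with n-1 = 5:
  s[X_1,X_1] = ((-3.1667)·(-3.1667) + (-0.1667)·(-0.1667) + (-0.1667)·(-0.1667) + (2.8333)·(2.8333) + (0.8333)·(0.8333) + (-0.1667)·(-0.1667)) / 5 = 18.8333/5 = 3.7667
  s[X_1,X_2] = ((-3.1667)·(3.8333) + (-0.1667)·(-3.1667) + (-0.1667)·(-3.1667) + (2.8333)·(1.8333) + (0.8333)·(1.8333) + (-0.1667)·(-1.1667)) / 5 = -4.1667/5 = -0.8333
  s[X_2,X_2] = ((3.8333)·(3.8333) + (-3.1667)·(-3.1667) + (-3.1667)·(-3.1667) + (1.8333)·(1.8333) + (1.8333)·(1.8333) + (-1.1667)·(-1.1667)) / 5 = 42.8333/5 = 8.5667
  Sample standard deviations s_i = √(s[i,i]):
  s(X_1) = √(3.7667) = 1.9408
  s(X_2) = √(8.5667) = 2.9269

Step 3 — r_{ij} = s_{ij} / (s_i · s_j):
  r[X_1,X_1] = 1 (diagonal).
  r[X_1,X_2] = -0.8333 / (1.9408 · 2.9269) = -0.8333 / 5.6805 = -0.1467
  r[X_2,X_2] = 1 (diagonal).

R is symmetric with unit diagonal. Assembling:

R = [[1, -0.1467],
 [-0.1467, 1]]


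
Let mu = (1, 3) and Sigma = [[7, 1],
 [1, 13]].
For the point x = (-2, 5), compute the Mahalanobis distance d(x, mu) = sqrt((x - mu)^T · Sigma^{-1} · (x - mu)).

Step 1 — centre the observation: (x - mu) = (-3, 2).

Step 2 — invert Sigma. det(Sigma) = 7·13 - (1)² = 90.
  Sigma^{-1} = (1/det) · [[d, -b], [-b, a]] = [[0.1444, -0.0111],
 [-0.0111, 0.0778]].

Step 3 — form the quadratic (x - mu)^T · Sigma^{-1} · (x - mu):
  Sigma^{-1} · (x - mu) = (-0.4556, 0.1889).
  (x - mu)^T · [Sigma^{-1} · (x - mu)] = (-3)·(-0.4556) + (2)·(0.1889) = 1.7444.

Step 4 — take square root: d = √(1.7444) ≈ 1.3208.

d(x, mu) = √(1.7444) ≈ 1.3208


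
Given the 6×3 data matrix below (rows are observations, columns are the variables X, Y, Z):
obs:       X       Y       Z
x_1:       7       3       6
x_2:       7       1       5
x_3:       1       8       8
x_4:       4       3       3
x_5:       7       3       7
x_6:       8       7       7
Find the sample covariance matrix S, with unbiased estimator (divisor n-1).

Step 1 — column means:
  mean(X) = (7 + 7 + 1 + 4 + 7 + 8) / 6 = 34/6 = 5.6667
  mean(Y) = (3 + 1 + 8 + 3 + 3 + 7) / 6 = 25/6 = 4.1667
  mean(Z) = (6 + 5 + 8 + 3 + 7 + 7) / 6 = 36/6 = 6

Step 2 — sample covariance S[i,j] = (1/(n-1)) · Σ_k (x_{k,i} - mean_i) · (x_{k,j} - mean_j), with n-1 = 5.
  S[X,X] = ((1.3333)·(1.3333) + (1.3333)·(1.3333) + (-4.6667)·(-4.6667) + (-1.6667)·(-1.6667) + (1.3333)·(1.3333) + (2.3333)·(2.3333)) / 5 = 35.3333/5 = 7.0667
  S[X,Y] = ((1.3333)·(-1.1667) + (1.3333)·(-3.1667) + (-4.6667)·(3.8333) + (-1.6667)·(-1.1667) + (1.3333)·(-1.1667) + (2.3333)·(2.8333)) / 5 = -16.6667/5 = -3.3333
  S[X,Z] = ((1.3333)·(0) + (1.3333)·(-1) + (-4.6667)·(2) + (-1.6667)·(-3) + (1.3333)·(1) + (2.3333)·(1)) / 5 = -2/5 = -0.4
  S[Y,Y] = ((-1.1667)·(-1.1667) + (-3.1667)·(-3.1667) + (3.8333)·(3.8333) + (-1.1667)·(-1.1667) + (-1.1667)·(-1.1667) + (2.8333)·(2.8333)) / 5 = 36.8333/5 = 7.3667
  S[Y,Z] = ((-1.1667)·(0) + (-3.1667)·(-1) + (3.8333)·(2) + (-1.1667)·(-3) + (-1.1667)·(1) + (2.8333)·(1)) / 5 = 16/5 = 3.2
  S[Z,Z] = ((0)·(0) + (-1)·(-1) + (2)·(2) + (-3)·(-3) + (1)·(1) + (1)·(1)) / 5 = 16/5 = 3.2

S is symmetric (S[j,i] = S[i,j]). Assembling:

S = [[7.0667, -3.3333, -0.4],
 [-3.3333, 7.3667, 3.2],
 [-0.4, 3.2, 3.2]]


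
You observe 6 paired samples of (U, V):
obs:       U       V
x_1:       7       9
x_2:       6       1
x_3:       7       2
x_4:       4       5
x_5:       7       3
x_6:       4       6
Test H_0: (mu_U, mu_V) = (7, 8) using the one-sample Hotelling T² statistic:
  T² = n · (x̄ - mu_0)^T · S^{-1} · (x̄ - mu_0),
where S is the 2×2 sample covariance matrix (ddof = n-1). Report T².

Step 1 — sample mean vector:
  mean(U) = (7 + 6 + 7 + 4 + 7 + 4) / 6 = 35/6 = 5.8333
  mean(V) = (9 + 1 + 2 + 5 + 3 + 6) / 6 = 26/6 = 4.3333
  x̄ = (5.8333, 4.3333),  deviation x̄ - mu_0 = (5.8333, 4.3333) - (7, 8) = (-1.1667, -3.6667).

Step 2 — sample covariance matrix, S[i,j] = (1/(n-1)) · Σ_k (x_{k,i} - mean_i) · (x_{k,j} - mean_j), divisor n-1 = 5:
  S[U,U] = ((1.1667)·(1.1667) + (0.1667)·(0.1667) + (1.1667)·(1.1667) + (-1.8333)·(-1.8333) + (1.1667)·(1.1667) + (-1.8333)·(-1.8333)) / 5 = 10.8333/5 = 2.1667
  S[U,V] = ((1.1667)·(4.6667) + (0.1667)·(-3.3333) + (1.1667)·(-2.3333) + (-1.8333)·(0.6667) + (1.1667)·(-1.3333) + (-1.8333)·(1.6667)) / 5 = -3.6667/5 = -0.7333
  S[V,V] = ((4.6667)·(4.6667) + (-3.3333)·(-3.3333) + (-2.3333)·(-2.3333) + (0.6667)·(0.6667) + (-1.3333)·(-1.3333) + (1.6667)·(1.6667)) / 5 = 43.3333/5 = 8.6667
  S = [[2.1667, -0.7333],
 [-0.7333, 8.6667]].

Step 3 — invert S. det(S) = 2.1667·8.6667 - (-0.7333)² = 18.24.
  S^{-1} = (1/det) · [[d, -b], [-b, a]] = [[0.4751, 0.0402],
 [0.0402, 0.1188]].

Step 4 — quadratic form (x̄ - mu_0)^T · S^{-1} · (x̄ - mu_0):
  S^{-1} · (x̄ - mu_0) = (-0.7018, -0.4825),
  (x̄ - mu_0)^T · [...] = (-1.1667)·(-0.7018) + (-3.6667)·(-0.4825) = 2.5877.

Step 5 — scale by n: T² = 6 · 2.5877 = 15.5263.

T² ≈ 15.5263


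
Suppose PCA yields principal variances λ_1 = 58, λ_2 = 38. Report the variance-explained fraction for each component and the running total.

Step 1 — total variance = trace(Sigma) = Σ λ_i = 58 + 38 = 96.

Step 2 — fraction explained by component i = λ_i / Σ λ:
  PC1: 58/96 = 0.6042
  PC2: 38/96 = 0.3958

Step 3 — cumulative fraction after k components = (λ_1 + ... + λ_k) / Σ λ:
  k = 1: 58/96 = 0.6042
  k = 2: (58 + 38)/96 = 96/96 = 1

Summary (fraction, with percent):

explained: PC1 0.6042 (60.42%), PC2 0.3958 (39.58%);  cumulative: 0.6042, 1


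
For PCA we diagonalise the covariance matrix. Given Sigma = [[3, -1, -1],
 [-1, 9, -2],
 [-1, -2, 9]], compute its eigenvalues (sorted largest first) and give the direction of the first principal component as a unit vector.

Step 1 — characteristic polynomial p(λ) = det(λI - Sigma) = λ³ - tr·λ² + c_1·λ - det, where tr = trace, c_1 = sum of the principal 2×2 minors, det = det(Sigma):
  tr = 3 + 9 + 9 = 21,
  c_1 = (3·9 - (-1)²) + (3·9 - (-1)²) + (9·9 - (-2)²) = 26 + 26 + 77 = 129,
  det = 3·(9·9 - (-2)²) - (-1)·((-1)·9 - (-2)·(-1)) + (-1)·((-1)·(-2) - 9·(-1)) = 3·(77) - (-1)·(-11) + (-1)·(11) = 209.
  So p(λ) = λ³ - 21λ² + 129λ - 209.
Step 2 — look for an integer root (rational root theorem: any rational root is an integer divisor of 209). Testing λ = 11:
  p(11) = 1331 - 2541 + 1419 - 209 = 0  ✓
  Dividing out (λ - 11): p(λ) = (λ - 11)(λ² - 10λ + 19).
Step 3 — remaining eigenvalues from the quadratic λ² - 10λ + 19 = 0:
  Δ = 10² - 4·19 = 100 - 76 = 24,  λ = (10 ± √24)/2 = (10 ± 4.899)/2 ≈ 7.4495 or 2.5505.
  Sorted: λ_1 = 11,  λ_2 = 7.4495,  λ_3 = 2.5505  (check: sum = 21 = tr ✓).

Step 4 — unit eigenvector for λ_1 = 11: v spans the null space of (Sigma - λ_1 I), whose rows are
  r_1 = (-8, -1, -1),  r_2 = (-1, -2, -2),  r_3 = (-1, -2, -2).
  v is orthogonal to every row, so take v ∝ r_1 × r_2 = ((-1)·(-2) - (-1)·(-2), (-1)·(-1) - (-8)·(-2), (-8)·(-2) - (-1)·(-1)) = (0, -15, 15).
  Rescale (divide by 15; multiply by -1 so the first nonzero entry is positive): u = (0, 1, -1).
  ||u|| = √((0)² + (1)² + (-1)²) = √(2) ≈ 1.4142,  v_1 = u/||u|| ≈ (0, 0.7071, -0.7071) (||v_1|| = 1).

λ_1 = 11,  λ_2 = 7.4495,  λ_3 = 2.5505;  v_1 ≈ (0, 0.7071, -0.7071)


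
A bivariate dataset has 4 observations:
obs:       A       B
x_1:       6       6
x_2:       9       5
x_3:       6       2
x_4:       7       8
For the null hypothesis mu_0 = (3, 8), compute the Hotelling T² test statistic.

Step 1 — sample mean vector:
  mean(A) = (6 + 9 + 6 + 7) / 4 = 28/4 = 7
  mean(B) = (6 + 5 + 2 + 8) / 4 = 21/4 = 5.25
  x̄ = (7, 5.25),  deviation x̄ - mu_0 = (7, 5.25) - (3, 8) = (4, -2.75).

Step 2 — sample covariance matrix, S[i,j] = (1/(n-1)) · Σ_k (x_{k,i} - mean_i) · (x_{k,j} - mean_j), divisor n-1 = 3:
  S[A,A] = ((-1)·(-1) + (2)·(2) + (-1)·(-1) + (0)·(0)) / 3 = 6/3 = 2
  S[A,B] = ((-1)·(0.75) + (2)·(-0.25) + (-1)·(-3.25) + (0)·(2.75)) / 3 = 2/3 = 0.6667
  S[B,B] = ((0.75)·(0.75) + (-0.25)·(-0.25) + (-3.25)·(-3.25) + (2.75)·(2.75)) / 3 = 18.75/3 = 6.25
  S = [[2, 0.6667],
 [0.6667, 6.25]].

Step 3 — invert S. det(S) = 2·6.25 - (0.6667)² = 12.0556.
  S^{-1} = (1/det) · [[d, -b], [-b, a]] = [[0.5184, -0.0553],
 [-0.0553, 0.1659]].

Step 4 — quadratic form (x̄ - mu_0)^T · S^{-1} · (x̄ - mu_0):
  S^{-1} · (x̄ - mu_0) = (2.2258, -0.6774),
  (x̄ - mu_0)^T · [...] = (4)·(2.2258) + (-2.75)·(-0.6774) = 10.7661.

Step 5 — scale by n: T² = 4 · 10.7661 = 43.0645.

T² ≈ 43.0645


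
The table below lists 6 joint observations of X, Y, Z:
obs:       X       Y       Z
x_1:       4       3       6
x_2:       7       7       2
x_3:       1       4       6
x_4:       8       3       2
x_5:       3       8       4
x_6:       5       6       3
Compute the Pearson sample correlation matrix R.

Step 1 — column means:
  mean(X) = (4 + 7 + 1 + 8 + 3 + 5) / 6 = 28/6 = 4.6667
  mean(Y) = (3 + 7 + 4 + 3 + 8 + 6) / 6 = 31/6 = 5.1667
  mean(Z) = (6 + 2 + 6 + 2 + 4 + 3) / 6 = 23/6 = 3.8333

Step 2 — sample variances and covariances s[i,j] = (1/(n-1)) · Σ_k (x_{k,i} - mean_i) · (x_{k,j} - mean_j), with n-1 = 5:
  s[X,X] = ((-0.6667)·(-0.6667) + (2.3333)·(2.3333) + (-3.6667)·(-3.6667) + (3.3333)·(3.3333) + (-1.6667)·(-1.6667) + (0.3333)·(0.3333)) / 5 = 33.3333/5 = 6.6667
  s[X,Y] = ((-0.6667)·(-2.1667) + (2.3333)·(1.8333) + (-3.6667)·(-1.1667) + (3.3333)·(-2.1667) + (-1.6667)·(2.8333) + (0.3333)·(0.8333)) / 5 = -1.6667/5 = -0.3333
  s[X,Z] = ((-0.6667)·(2.1667) + (2.3333)·(-1.8333) + (-3.6667)·(2.1667) + (3.3333)·(-1.8333) + (-1.6667)·(0.1667) + (0.3333)·(-0.8333)) / 5 = -20.3333/5 = -4.0667
  s[Y,Y] = ((-2.1667)·(-2.1667) + (1.8333)·(1.8333) + (-1.1667)·(-1.1667) + (-2.1667)·(-2.1667) + (2.8333)·(2.8333) + (0.8333)·(0.8333)) / 5 = 22.8333/5 = 4.5667
  s[Y,Z] = ((-2.1667)·(2.1667) + (1.8333)·(-1.8333) + (-1.1667)·(2.1667) + (-2.1667)·(-1.8333) + (2.8333)·(0.1667) + (0.8333)·(-0.8333)) / 5 = -6.8333/5 = -1.3667
  s[Z,Z] = ((2.1667)·(2.1667) + (-1.8333)·(-1.8333) + (2.1667)·(2.1667) + (-1.8333)·(-1.8333) + (0.1667)·(0.1667) + (-0.8333)·(-0.8333)) / 5 = 16.8333/5 = 3.3667
  Sample standard deviations s_i = √(s[i,i]):
  s(X) = √(6.6667) = 2.582
  s(Y) = √(4.5667) = 2.137
  s(Z) = √(3.3667) = 1.8348

Step 3 — r_{ij} = s_{ij} / (s_i · s_j):
  r[X,X] = 1 (diagonal).
  r[X,Y] = -0.3333 / (2.582 · 2.137) = -0.3333 / 5.5176 = -0.0604
  r[X,Z] = -4.0667 / (2.582 · 1.8348) = -4.0667 / 4.7376 = -0.8584
  r[Y,Y] = 1 (diagonal).
  r[Y,Z] = -1.3667 / (2.137 · 1.8348) = -1.3667 / 3.921 = -0.3485
  r[Z,Z] = 1 (diagonal).

R is symmetric with unit diagonal. Assembling:

R = [[1, -0.0604, -0.8584],
 [-0.0604, 1, -0.3485],
 [-0.8584, -0.3485, 1]]
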